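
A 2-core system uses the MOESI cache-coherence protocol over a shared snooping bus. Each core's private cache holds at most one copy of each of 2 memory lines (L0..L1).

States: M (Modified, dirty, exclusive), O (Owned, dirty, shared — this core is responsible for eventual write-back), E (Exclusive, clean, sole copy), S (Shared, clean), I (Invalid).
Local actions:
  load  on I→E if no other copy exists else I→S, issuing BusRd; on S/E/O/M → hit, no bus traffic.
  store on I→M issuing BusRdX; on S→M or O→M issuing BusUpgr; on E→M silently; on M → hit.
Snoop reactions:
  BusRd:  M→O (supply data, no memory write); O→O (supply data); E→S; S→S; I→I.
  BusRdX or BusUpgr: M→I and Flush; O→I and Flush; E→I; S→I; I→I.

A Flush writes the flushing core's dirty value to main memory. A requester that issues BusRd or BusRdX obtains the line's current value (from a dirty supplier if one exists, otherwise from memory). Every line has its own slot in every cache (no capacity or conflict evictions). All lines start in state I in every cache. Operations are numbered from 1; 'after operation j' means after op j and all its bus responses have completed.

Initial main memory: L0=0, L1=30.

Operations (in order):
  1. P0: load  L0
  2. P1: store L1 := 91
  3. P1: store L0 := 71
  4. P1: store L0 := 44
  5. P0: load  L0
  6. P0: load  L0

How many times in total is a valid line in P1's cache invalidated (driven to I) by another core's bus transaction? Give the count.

1. P0: load  L0  bus=[BusRd]  L0: P0=E P1=I  mem[L0]=0
2. P1: store L1 := 91  bus=[BusRdX]  L1: P0=I P1=M  mem[L1]=30
3. P1: store L0 := 71  bus=[BusRdX]  L0: P0=I P1=M  mem[L0]=0
4. P1: store L0 := 44  bus=[-]  L0: P0=I P1=M  mem[L0]=0
5. P0: load  L0  bus=[BusRd]  L0: P0=S P1=O  mem[L0]=0
6. P0: load  L0  bus=[-]  L0: P0=S P1=O  mem[L0]=0

invalidations = 0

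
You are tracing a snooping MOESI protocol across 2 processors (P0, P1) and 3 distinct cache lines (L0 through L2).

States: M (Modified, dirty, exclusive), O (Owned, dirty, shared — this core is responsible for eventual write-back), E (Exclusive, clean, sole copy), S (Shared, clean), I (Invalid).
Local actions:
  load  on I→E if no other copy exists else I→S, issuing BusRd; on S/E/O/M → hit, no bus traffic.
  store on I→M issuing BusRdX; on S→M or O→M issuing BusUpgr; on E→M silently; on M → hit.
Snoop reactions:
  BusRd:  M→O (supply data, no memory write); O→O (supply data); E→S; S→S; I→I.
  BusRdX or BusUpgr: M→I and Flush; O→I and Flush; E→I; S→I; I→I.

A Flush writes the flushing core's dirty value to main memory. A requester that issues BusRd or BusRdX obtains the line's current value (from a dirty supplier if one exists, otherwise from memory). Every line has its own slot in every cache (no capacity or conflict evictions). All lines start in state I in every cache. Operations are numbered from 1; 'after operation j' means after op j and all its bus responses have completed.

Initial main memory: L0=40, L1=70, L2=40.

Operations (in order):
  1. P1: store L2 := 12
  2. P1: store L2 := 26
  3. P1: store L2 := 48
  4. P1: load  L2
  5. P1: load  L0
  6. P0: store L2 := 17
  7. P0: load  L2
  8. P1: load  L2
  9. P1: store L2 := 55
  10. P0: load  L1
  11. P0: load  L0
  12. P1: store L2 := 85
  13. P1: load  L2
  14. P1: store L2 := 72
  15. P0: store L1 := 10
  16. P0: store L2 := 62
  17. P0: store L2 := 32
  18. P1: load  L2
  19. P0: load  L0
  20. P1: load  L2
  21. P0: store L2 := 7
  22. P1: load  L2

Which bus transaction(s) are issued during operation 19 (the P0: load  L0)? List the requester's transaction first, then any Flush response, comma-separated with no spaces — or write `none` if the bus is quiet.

bus = none

[1] P1: store L2 := 12 | P0:I, P1:M(12) | bus: BusRdX
[2] P1: store L2 := 26 | P0:I, P1:M(26) | bus: none
[3] P1: store L2 := 48 | P0:I, P1:M(48) | bus: none
[4] P1: load  L2 | P0:I, P1:M(48) | bus: none
[5] P1: load  L0 | P0:I, P1:E(40) | bus: BusRd
[6] P0: store L2 := 17 | P0:M(17), P1:I | bus: BusRdX,Flush
[7] P0: load  L2 | P0:M(17), P1:I | bus: none
[8] P1: load  L2 | P0:O(17), P1:S(17) | bus: BusRd
[9] P1: store L2 := 55 | P0:I, P1:M(55) | bus: BusUpgr,Flush
[10] P0: load  L1 | P0:E(70), P1:I | bus: BusRd
[11] P0: load  L0 | P0:S(40), P1:S(40) | bus: BusRd
[12] P1: store L2 := 85 | P0:I, P1:M(85) | bus: none
[13] P1: load  L2 | P0:I, P1:M(85) | bus: none
[14] P1: store L2 := 72 | P0:I, P1:M(72) | bus: none
[15] P0: store L1 := 10 | P0:M(10), P1:I | bus: none
[16] P0: store L2 := 62 | P0:M(62), P1:I | bus: BusRdX,Flush
[17] P0: store L2 := 32 | P0:M(32), P1:I | bus: none
[18] P1: load  L2 | P0:O(32), P1:S(32) | bus: BusRd
[19] P0: load  L0 | P0:S(40), P1:S(40) | bus: none
[20] P1: load  L2 | P0:O(32), P1:S(32) | bus: none
[21] P0: store L2 := 7 | P0:M(7), P1:I | bus: BusUpgr
[22] P1: load  L2 | P0:O(7), P1:S(7) | bus: BusRd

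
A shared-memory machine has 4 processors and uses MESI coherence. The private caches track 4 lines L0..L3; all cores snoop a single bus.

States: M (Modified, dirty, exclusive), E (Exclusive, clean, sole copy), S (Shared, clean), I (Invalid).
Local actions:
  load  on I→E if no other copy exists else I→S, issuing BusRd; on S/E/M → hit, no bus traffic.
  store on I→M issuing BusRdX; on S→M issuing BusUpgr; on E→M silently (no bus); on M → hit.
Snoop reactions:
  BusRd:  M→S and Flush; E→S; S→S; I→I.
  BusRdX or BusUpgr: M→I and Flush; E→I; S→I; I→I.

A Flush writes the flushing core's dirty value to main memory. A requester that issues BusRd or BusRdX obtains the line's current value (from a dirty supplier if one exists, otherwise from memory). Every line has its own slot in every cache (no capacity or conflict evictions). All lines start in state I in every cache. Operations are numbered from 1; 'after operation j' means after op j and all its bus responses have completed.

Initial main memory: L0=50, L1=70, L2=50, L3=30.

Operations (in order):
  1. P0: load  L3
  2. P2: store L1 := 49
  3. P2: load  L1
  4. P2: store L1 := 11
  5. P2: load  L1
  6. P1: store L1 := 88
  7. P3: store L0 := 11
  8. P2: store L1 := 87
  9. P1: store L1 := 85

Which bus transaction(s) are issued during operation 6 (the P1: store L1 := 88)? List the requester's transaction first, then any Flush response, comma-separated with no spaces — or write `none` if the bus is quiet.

[1] P0: load  L3 | P0:E(30), P1:I, P2:I, P3:I | bus: BusRd
[2] P2: store L1 := 49 | P0:I, P1:I, P2:M(49), P3:I | bus: BusRdX
[3] P2: load  L1 | P0:I, P1:I, P2:M(49), P3:I | bus: none
[4] P2: store L1 := 11 | P0:I, P1:I, P2:M(11), P3:I | bus: none
[5] P2: load  L1 | P0:I, P1:I, P2:M(11), P3:I | bus: none
[6] P1: store L1 := 88 | P0:I, P1:M(88), P2:I, P3:I | bus: BusRdX,Flush
[7] P3: store L0 := 11 | P0:I, P1:I, P2:I, P3:M(11) | bus: BusRdX
[8] P2: store L1 := 87 | P0:I, P1:I, P2:M(87), P3:I | bus: BusRdX,Flush
[9] P1: store L1 := 85 | P0:I, P1:M(85), P2:I, P3:I | bus: BusRdX,Flush

bus = BusRdX,Flush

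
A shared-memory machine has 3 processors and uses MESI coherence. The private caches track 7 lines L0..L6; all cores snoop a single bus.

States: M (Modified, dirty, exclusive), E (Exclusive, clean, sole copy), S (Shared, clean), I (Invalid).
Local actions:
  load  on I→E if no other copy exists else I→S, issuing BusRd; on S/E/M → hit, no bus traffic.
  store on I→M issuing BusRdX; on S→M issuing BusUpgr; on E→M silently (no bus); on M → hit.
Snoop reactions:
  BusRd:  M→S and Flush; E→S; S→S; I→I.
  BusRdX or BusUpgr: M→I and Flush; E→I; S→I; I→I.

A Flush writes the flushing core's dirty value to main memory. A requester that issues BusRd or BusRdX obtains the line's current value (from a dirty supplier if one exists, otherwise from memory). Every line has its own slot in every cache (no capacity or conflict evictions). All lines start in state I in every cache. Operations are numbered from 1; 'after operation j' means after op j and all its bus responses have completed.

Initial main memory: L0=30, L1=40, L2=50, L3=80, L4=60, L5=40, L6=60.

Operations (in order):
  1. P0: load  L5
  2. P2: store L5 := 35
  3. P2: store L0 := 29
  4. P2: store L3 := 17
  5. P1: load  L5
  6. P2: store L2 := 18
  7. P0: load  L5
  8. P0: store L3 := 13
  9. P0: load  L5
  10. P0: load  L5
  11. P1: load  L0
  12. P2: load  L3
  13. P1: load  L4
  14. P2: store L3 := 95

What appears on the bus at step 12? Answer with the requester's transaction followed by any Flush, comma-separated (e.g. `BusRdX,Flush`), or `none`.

[1] P0: load  L5 | P0:E(40), P1:I, P2:I | bus: BusRd
[2] P2: store L5 := 35 | P0:I, P1:I, P2:M(35) | bus: BusRdX
[3] P2: store L0 := 29 | P0:I, P1:I, P2:M(29) | bus: BusRdX
[4] P2: store L3 := 17 | P0:I, P1:I, P2:M(17) | bus: BusRdX
[5] P1: load  L5 | P0:I, P1:S(35), P2:S(35) | bus: BusRd,Flush
[6] P2: store L2 := 18 | P0:I, P1:I, P2:M(18) | bus: BusRdX
[7] P0: load  L5 | P0:S(35), P1:S(35), P2:S(35) | bus: BusRd
[8] P0: store L3 := 13 | P0:M(13), P1:I, P2:I | bus: BusRdX,Flush
[9] P0: load  L5 | P0:S(35), P1:S(35), P2:S(35) | bus: none
[10] P0: load  L5 | P0:S(35), P1:S(35), P2:S(35) | bus: none
[11] P1: load  L0 | P0:I, P1:S(29), P2:S(29) | bus: BusRd,Flush
[12] P2: load  L3 | P0:S(13), P1:I, P2:S(13) | bus: BusRd,Flush
[13] P1: load  L4 | P0:I, P1:E(60), P2:I | bus: BusRd
[14] P2: store L3 := 95 | P0:I, P1:I, P2:M(95) | bus: BusUpgr

bus = BusRd,Flush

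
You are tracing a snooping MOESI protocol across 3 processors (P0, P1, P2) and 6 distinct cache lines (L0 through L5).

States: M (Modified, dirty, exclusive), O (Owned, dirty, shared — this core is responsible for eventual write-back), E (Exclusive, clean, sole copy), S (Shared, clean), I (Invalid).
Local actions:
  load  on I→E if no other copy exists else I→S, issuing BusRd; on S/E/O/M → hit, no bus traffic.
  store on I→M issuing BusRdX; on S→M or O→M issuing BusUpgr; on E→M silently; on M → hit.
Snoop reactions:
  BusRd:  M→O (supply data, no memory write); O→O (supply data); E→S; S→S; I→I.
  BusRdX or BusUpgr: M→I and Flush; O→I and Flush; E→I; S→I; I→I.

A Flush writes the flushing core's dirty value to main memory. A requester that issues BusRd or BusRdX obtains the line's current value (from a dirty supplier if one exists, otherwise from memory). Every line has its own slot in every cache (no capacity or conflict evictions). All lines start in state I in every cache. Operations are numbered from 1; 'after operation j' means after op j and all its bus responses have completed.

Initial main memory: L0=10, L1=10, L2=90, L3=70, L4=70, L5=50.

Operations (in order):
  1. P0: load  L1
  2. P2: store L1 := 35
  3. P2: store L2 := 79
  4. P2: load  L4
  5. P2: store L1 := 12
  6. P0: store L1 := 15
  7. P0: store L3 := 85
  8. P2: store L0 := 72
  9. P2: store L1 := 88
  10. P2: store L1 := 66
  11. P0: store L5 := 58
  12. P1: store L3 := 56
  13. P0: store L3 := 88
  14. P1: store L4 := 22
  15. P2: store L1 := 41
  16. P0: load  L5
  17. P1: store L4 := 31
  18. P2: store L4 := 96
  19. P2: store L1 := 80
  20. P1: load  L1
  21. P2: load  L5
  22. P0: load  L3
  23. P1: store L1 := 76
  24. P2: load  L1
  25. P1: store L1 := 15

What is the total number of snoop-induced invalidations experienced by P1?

[1] P0: load  L1 | P0:E(10), P1:I, P2:I | bus: BusRd
[2] P2: store L1 := 35 | P0:I, P1:I, P2:M(35) | bus: BusRdX
[3] P2: store L2 := 79 | P0:I, P1:I, P2:M(79) | bus: BusRdX
[4] P2: load  L4 | P0:I, P1:I, P2:E(70) | bus: BusRd
[5] P2: store L1 := 12 | P0:I, P1:I, P2:M(12) | bus: none
[6] P0: store L1 := 15 | P0:M(15), P1:I, P2:I | bus: BusRdX,Flush
[7] P0: store L3 := 85 | P0:M(85), P1:I, P2:I | bus: BusRdX
[8] P2: store L0 := 72 | P0:I, P1:I, P2:M(72) | bus: BusRdX
[9] P2: store L1 := 88 | P0:I, P1:I, P2:M(88) | bus: BusRdX,Flush
[10] P2: store L1 := 66 | P0:I, P1:I, P2:M(66) | bus: none
[11] P0: store L5 := 58 | P0:M(58), P1:I, P2:I | bus: BusRdX
[12] P1: store L3 := 56 | P0:I, P1:M(56), P2:I | bus: BusRdX,Flush
[13] P0: store L3 := 88 | P0:M(88), P1:I, P2:I | bus: BusRdX,Flush
[14] P1: store L4 := 22 | P0:I, P1:M(22), P2:I | bus: BusRdX
[15] P2: store L1 := 41 | P0:I, P1:I, P2:M(41) | bus: none
[16] P0: load  L5 | P0:M(58), P1:I, P2:I | bus: none
[17] P1: store L4 := 31 | P0:I, P1:M(31), P2:I | bus: none
[18] P2: store L4 := 96 | P0:I, P1:I, P2:M(96) | bus: BusRdX,Flush
[19] P2: store L1 := 80 | P0:I, P1:I, P2:M(80) | bus: none
[20] P1: load  L1 | P0:I, P1:S(80), P2:O(80) | bus: BusRd
[21] P2: load  L5 | P0:O(58), P1:I, P2:S(58) | bus: BusRd
[22] P0: load  L3 | P0:M(88), P1:I, P2:I | bus: none
[23] P1: store L1 := 76 | P0:I, P1:M(76), P2:I | bus: BusUpgr,Flush
[24] P2: load  L1 | P0:I, P1:O(76), P2:S(76) | bus: BusRd
[25] P1: store L1 := 15 | P0:I, P1:M(15), P2:I | bus: BusUpgr

invalidations = 2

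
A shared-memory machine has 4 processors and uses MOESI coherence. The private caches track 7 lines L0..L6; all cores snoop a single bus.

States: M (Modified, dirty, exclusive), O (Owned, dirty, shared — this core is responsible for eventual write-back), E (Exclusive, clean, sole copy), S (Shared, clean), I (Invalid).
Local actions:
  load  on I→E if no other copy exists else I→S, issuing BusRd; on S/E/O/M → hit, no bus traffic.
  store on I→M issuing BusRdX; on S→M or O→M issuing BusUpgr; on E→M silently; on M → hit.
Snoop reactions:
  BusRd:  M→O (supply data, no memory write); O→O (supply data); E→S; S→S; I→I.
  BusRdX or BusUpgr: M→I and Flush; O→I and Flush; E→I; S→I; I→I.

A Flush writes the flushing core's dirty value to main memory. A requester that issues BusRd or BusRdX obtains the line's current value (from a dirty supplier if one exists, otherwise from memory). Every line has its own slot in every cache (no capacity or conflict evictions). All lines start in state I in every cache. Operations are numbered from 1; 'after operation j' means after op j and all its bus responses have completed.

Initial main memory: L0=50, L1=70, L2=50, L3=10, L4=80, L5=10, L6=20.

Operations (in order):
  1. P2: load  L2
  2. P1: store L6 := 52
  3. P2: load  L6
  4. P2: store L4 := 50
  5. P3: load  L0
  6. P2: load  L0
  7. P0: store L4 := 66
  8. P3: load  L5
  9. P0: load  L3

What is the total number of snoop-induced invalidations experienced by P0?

[1] P2: load  L2 | P0:I, P1:I, P2:E(50), P3:I | bus: BusRd
[2] P1: store L6 := 52 | P0:I, P1:M(52), P2:I, P3:I | bus: BusRdX
[3] P2: load  L6 | P0:I, P1:O(52), P2:S(52), P3:I | bus: BusRd
[4] P2: store L4 := 50 | P0:I, P1:I, P2:M(50), P3:I | bus: BusRdX
[5] P3: load  L0 | P0:I, P1:I, P2:I, P3:E(50) | bus: BusRd
[6] P2: load  L0 | P0:I, P1:I, P2:S(50), P3:S(50) | bus: BusRd
[7] P0: store L4 := 66 | P0:M(66), P1:I, P2:I, P3:I | bus: BusRdX,Flush
[8] P3: load  L5 | P0:I, P1:I, P2:I, P3:E(10) | bus: BusRd
[9] P0: load  L3 | P0:E(10), P1:I, P2:I, P3:I | bus: BusRd

invalidations = 0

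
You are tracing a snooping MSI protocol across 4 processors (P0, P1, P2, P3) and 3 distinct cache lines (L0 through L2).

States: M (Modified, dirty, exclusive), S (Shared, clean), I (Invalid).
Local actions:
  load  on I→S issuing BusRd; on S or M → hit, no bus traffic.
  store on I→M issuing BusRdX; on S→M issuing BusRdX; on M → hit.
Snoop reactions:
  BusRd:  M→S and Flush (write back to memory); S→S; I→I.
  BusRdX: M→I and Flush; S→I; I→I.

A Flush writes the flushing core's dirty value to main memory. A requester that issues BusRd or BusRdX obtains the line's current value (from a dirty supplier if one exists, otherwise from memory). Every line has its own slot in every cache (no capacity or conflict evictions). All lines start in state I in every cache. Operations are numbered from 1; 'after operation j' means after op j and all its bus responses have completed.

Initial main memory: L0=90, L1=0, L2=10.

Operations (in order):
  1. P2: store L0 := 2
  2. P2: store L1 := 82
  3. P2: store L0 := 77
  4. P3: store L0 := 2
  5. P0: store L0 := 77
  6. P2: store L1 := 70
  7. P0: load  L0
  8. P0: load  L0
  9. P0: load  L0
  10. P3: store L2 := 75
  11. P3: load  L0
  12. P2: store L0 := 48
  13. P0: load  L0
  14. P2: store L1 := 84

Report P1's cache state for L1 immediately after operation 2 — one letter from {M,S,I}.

[1] P2: store L0 := 2 | P0:I, P1:I, P2:M(2), P3:I | bus: BusRdX
[2] P2: store L1 := 82 | P0:I, P1:I, P2:M(82), P3:I | bus: BusRdX
[3] P2: store L0 := 77 | P0:I, P1:I, P2:M(77), P3:I | bus: none
[4] P3: store L0 := 2 | P0:I, P1:I, P2:I, P3:M(2) | bus: BusRdX,Flush
[5] P0: store L0 := 77 | P0:M(77), P1:I, P2:I, P3:I | bus: BusRdX,Flush
[6] P2: store L1 := 70 | P0:I, P1:I, P2:M(70), P3:I | bus: none
[7] P0: load  L0 | P0:M(77), P1:I, P2:I, P3:I | bus: none
[8] P0: load  L0 | P0:M(77), P1:I, P2:I, P3:I | bus: none
[9] P0: load  L0 | P0:M(77), P1:I, P2:I, P3:I | bus: none
[10] P3: store L2 := 75 | P0:I, P1:I, P2:I, P3:M(75) | bus: BusRdX
[11] P3: load  L0 | P0:S(77), P1:I, P2:I, P3:S(77) | bus: BusRd,Flush
[12] P2: store L0 := 48 | P0:I, P1:I, P2:M(48), P3:I | bus: BusRdX
[13] P0: load  L0 | P0:S(48), P1:I, P2:S(48), P3:I | bus: BusRd,Flush
[14] P2: store L1 := 84 | P0:I, P1:I, P2:M(84), P3:I | bus: none

state = I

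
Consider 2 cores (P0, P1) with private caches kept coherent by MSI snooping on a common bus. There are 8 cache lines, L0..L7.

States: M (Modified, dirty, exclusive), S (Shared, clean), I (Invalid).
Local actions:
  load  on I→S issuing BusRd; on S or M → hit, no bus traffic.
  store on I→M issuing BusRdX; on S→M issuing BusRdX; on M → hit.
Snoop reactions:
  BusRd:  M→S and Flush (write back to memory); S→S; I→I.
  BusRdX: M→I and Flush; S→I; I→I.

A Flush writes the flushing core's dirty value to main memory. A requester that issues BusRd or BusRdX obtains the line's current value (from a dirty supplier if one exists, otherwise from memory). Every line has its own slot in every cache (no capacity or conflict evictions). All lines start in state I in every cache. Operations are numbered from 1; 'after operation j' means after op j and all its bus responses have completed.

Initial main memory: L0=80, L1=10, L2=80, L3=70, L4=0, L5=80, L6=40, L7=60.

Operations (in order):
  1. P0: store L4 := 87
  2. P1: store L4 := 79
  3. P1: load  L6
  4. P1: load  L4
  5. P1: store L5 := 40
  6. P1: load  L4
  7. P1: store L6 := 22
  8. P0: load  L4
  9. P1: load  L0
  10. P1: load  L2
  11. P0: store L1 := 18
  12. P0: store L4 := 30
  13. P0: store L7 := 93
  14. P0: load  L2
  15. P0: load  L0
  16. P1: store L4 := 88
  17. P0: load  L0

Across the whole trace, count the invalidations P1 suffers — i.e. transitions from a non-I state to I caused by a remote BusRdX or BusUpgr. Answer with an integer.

invalidations = 1

1. P0: store L4 := 87  bus=[BusRdX]  L4: P0=M P1=I  mem[L4]=0
2. P1: store L4 := 79  bus=[BusRdX,Flush]  L4: P0=I P1=M  mem[L4]=87
3. P1: load  L6  bus=[BusRd]  L6: P0=I P1=S  mem[L6]=40
4. P1: load  L4  bus=[-]  L4: P0=I P1=M  mem[L4]=87
5. P1: store L5 := 40  bus=[BusRdX]  L5: P0=I P1=M  mem[L5]=80
6. P1: load  L4  bus=[-]  L4: P0=I P1=M  mem[L4]=87
7. P1: store L6 := 22  bus=[BusRdX]  L6: P0=I P1=M  mem[L6]=40
8. P0: load  L4  bus=[BusRd,Flush]  L4: P0=S P1=S  mem[L4]=79
9. P1: load  L0  bus=[BusRd]  L0: P0=I P1=S  mem[L0]=80
10. P1: load  L2  bus=[BusRd]  L2: P0=I P1=S  mem[L2]=80
11. P0: store L1 := 18  bus=[BusRdX]  L1: P0=M P1=I  mem[L1]=10
12. P0: store L4 := 30  bus=[BusRdX]  L4: P0=M P1=I  mem[L4]=79
13. P0: store L7 := 93  bus=[BusRdX]  L7: P0=M P1=I  mem[L7]=60
14. P0: load  L2  bus=[BusRd]  L2: P0=S P1=S  mem[L2]=80
15. P0: load  L0  bus=[BusRd]  L0: P0=S P1=S  mem[L0]=80
16. P1: store L4 := 88  bus=[BusRdX,Flush]  L4: P0=I P1=M  mem[L4]=30
17. P0: load  L0  bus=[-]  L0: P0=S P1=S  mem[L0]=80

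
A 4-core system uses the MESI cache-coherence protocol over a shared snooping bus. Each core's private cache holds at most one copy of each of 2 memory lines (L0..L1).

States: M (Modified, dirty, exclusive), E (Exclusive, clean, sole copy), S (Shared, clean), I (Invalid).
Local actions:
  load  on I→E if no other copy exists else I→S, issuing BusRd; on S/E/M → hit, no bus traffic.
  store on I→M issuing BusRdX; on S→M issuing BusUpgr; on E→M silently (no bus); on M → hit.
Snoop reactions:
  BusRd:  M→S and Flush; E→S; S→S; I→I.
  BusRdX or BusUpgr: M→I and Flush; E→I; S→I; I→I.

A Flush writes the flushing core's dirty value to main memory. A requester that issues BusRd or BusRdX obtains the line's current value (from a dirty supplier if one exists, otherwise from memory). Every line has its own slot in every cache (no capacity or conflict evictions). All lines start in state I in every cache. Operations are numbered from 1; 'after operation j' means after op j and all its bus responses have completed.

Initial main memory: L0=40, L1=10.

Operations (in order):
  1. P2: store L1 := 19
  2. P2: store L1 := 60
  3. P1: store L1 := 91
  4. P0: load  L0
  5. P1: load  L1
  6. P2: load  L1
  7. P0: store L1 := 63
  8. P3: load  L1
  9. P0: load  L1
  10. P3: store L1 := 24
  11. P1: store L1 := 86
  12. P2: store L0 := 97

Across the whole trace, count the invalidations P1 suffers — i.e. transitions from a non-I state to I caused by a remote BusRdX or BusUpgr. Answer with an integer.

[1] P2: store L1 := 19 | P0:I, P1:I, P2:M(19), P3:I | bus: BusRdX
[2] P2: store L1 := 60 | P0:I, P1:I, P2:M(60), P3:I | bus: none
[3] P1: store L1 := 91 | P0:I, P1:M(91), P2:I, P3:I | bus: BusRdX,Flush
[4] P0: load  L0 | P0:E(40), P1:I, P2:I, P3:I | bus: BusRd
[5] P1: load  L1 | P0:I, P1:M(91), P2:I, P3:I | bus: none
[6] P2: load  L1 | P0:I, P1:S(91), P2:S(91), P3:I | bus: BusRd,Flush
[7] P0: store L1 := 63 | P0:M(63), P1:I, P2:I, P3:I | bus: BusRdX
[8] P3: load  L1 | P0:S(63), P1:I, P2:I, P3:S(63) | bus: BusRd,Flush
[9] P0: load  L1 | P0:S(63), P1:I, P2:I, P3:S(63) | bus: none
[10] P3: store L1 := 24 | P0:I, P1:I, P2:I, P3:M(24) | bus: BusUpgr
[11] P1: store L1 := 86 | P0:I, P1:M(86), P2:I, P3:I | bus: BusRdX,Flush
[12] P2: store L0 := 97 | P0:I, P1:I, P2:M(97), P3:I | bus: BusRdX

invalidations = 1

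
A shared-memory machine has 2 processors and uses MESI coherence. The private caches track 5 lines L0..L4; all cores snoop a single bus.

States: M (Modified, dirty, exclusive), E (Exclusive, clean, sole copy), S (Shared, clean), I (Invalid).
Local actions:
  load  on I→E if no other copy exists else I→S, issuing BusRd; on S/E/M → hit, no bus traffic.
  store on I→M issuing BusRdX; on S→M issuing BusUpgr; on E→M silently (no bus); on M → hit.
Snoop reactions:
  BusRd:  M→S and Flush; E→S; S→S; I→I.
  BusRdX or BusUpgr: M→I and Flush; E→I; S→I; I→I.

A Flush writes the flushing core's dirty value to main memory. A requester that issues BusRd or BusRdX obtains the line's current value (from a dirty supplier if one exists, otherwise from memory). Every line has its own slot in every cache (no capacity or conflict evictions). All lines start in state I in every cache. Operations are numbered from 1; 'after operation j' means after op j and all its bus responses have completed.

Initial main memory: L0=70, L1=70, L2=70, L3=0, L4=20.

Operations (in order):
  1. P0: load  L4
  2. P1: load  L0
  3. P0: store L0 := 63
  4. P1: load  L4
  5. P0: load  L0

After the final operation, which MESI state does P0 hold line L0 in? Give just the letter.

state = M

1. P0: load  L4  bus=[BusRd]  L4: P0=E P1=I  mem[L4]=20
2. P1: load  L0  bus=[BusRd]  L0: P0=I P1=E  mem[L0]=70
3. P0: store L0 := 63  bus=[BusRdX]  L0: P0=M P1=I  mem[L0]=70
4. P1: load  L4  bus=[BusRd]  L4: P0=S P1=S  mem[L4]=20
5. P0: load  L0  bus=[-]  L0: P0=M P1=I  mem[L0]=70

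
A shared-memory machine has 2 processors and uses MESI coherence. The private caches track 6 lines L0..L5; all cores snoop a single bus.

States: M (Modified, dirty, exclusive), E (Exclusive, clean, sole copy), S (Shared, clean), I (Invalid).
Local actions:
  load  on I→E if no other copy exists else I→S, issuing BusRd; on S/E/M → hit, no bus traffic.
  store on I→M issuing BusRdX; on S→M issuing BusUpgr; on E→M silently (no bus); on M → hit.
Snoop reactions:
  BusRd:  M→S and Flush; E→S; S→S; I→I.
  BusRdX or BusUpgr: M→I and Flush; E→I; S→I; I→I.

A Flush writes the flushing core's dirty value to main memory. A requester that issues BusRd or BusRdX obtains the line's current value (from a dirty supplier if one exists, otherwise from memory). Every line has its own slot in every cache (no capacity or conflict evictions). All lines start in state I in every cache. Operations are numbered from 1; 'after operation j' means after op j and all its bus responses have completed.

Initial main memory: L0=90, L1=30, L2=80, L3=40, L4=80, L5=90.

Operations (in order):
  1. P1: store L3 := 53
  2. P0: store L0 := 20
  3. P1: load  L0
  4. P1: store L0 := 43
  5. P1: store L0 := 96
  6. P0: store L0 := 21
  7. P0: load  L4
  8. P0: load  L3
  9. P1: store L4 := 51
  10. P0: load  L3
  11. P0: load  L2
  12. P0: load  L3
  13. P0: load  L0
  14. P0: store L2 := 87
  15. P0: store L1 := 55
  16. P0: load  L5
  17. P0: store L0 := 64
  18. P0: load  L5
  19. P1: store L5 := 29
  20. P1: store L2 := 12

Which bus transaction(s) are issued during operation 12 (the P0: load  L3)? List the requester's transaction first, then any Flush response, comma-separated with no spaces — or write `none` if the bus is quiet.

bus = none

step 1: P1: store L3 := 53  ⟶  IM  (L3)  txn=BusRdX  M[L3]=40
step 2: P0: store L0 := 20  ⟶  MI  (L0)  txn=BusRdX  M[L0]=90
step 3: P1: load  L0  ⟶  SS  (L0)  txn=BusRd+Flush  M[L0]=20
step 4: P1: store L0 := 43  ⟶  IM  (L0)  txn=BusUpgr  M[L0]=20
step 5: P1: store L0 := 96  ⟶  IM  (L0)  txn=∅  M[L0]=20
step 6: P0: store L0 := 21  ⟶  MI  (L0)  txn=BusRdX+Flush  M[L0]=96
step 7: P0: load  L4  ⟶  EI  (L4)  txn=BusRd  M[L4]=80
step 8: P0: load  L3  ⟶  SS  (L3)  txn=BusRd+Flush  M[L3]=53
step 9: P1: store L4 := 51  ⟶  IM  (L4)  txn=BusRdX  M[L4]=80
step 10: P0: load  L3  ⟶  SS  (L3)  txn=∅  M[L3]=53
step 11: P0: load  L2  ⟶  EI  (L2)  txn=BusRd  M[L2]=80
step 12: P0: load  L3  ⟶  SS  (L3)  txn=∅  M[L3]=53
step 13: P0: load  L0  ⟶  MI  (L0)  txn=∅  M[L0]=96
step 14: P0: store L2 := 87  ⟶  MI  (L2)  txn=∅  M[L2]=80
step 15: P0: store L1 := 55  ⟶  MI  (L1)  txn=BusRdX  M[L1]=30
step 16: P0: load  L5  ⟶  EI  (L5)  txn=BusRd  M[L5]=90
step 17: P0: store L0 := 64  ⟶  MI  (L0)  txn=∅  M[L0]=96
step 18: P0: load  L5  ⟶  EI  (L5)  txn=∅  M[L5]=90
step 19: P1: store L5 := 29  ⟶  IM  (L5)  txn=BusRdX  M[L5]=90
step 20: P1: store L2 := 12  ⟶  IM  (L2)  txn=BusRdX+Flush  M[L2]=87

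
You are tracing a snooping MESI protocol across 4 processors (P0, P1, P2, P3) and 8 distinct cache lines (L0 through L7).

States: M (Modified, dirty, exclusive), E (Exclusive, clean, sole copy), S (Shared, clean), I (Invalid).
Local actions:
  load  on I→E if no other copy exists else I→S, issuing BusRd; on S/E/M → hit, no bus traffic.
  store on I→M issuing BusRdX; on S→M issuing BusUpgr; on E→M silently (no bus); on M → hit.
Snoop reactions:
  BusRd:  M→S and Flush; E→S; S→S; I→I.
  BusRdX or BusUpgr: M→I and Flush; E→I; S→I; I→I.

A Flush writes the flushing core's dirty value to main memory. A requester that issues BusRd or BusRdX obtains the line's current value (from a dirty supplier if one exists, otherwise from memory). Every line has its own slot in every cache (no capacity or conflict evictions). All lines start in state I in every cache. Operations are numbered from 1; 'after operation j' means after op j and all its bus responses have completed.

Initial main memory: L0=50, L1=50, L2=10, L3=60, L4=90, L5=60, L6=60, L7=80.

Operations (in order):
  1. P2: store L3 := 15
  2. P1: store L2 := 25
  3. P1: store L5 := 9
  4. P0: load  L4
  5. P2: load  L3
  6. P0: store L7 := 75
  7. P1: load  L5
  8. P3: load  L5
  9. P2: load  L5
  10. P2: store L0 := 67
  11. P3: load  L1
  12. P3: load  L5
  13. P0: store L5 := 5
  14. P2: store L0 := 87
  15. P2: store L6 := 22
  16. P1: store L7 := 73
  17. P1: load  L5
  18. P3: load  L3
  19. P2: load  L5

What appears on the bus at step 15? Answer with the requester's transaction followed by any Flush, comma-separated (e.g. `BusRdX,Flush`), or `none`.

[1] P2: store L3 := 15 | P0:I, P1:I, P2:M(15), P3:I | bus: BusRdX
[2] P1: store L2 := 25 | P0:I, P1:M(25), P2:I, P3:I | bus: BusRdX
[3] P1: store L5 := 9 | P0:I, P1:M(9), P2:I, P3:I | bus: BusRdX
[4] P0: load  L4 | P0:E(90), P1:I, P2:I, P3:I | bus: BusRd
[5] P2: load  L3 | P0:I, P1:I, P2:M(15), P3:I | bus: none
[6] P0: store L7 := 75 | P0:M(75), P1:I, P2:I, P3:I | bus: BusRdX
[7] P1: load  L5 | P0:I, P1:M(9), P2:I, P3:I | bus: none
[8] P3: load  L5 | P0:I, P1:S(9), P2:I, P3:S(9) | bus: BusRd,Flush
[9] P2: load  L5 | P0:I, P1:S(9), P2:S(9), P3:S(9) | bus: BusRd
[10] P2: store L0 := 67 | P0:I, P1:I, P2:M(67), P3:I | bus: BusRdX
[11] P3: load  L1 | P0:I, P1:I, P2:I, P3:E(50) | bus: BusRd
[12] P3: load  L5 | P0:I, P1:S(9), P2:S(9), P3:S(9) | bus: none
[13] P0: store L5 := 5 | P0:M(5), P1:I, P2:I, P3:I | bus: BusRdX
[14] P2: store L0 := 87 | P0:I, P1:I, P2:M(87), P3:I | bus: none
[15] P2: store L6 := 22 | P0:I, P1:I, P2:M(22), P3:I | bus: BusRdX
[16] P1: store L7 := 73 | P0:I, P1:M(73), P2:I, P3:I | bus: BusRdX,Flush
[17] P1: load  L5 | P0:S(5), P1:S(5), P2:I, P3:I | bus: BusRd,Flush
[18] P3: load  L3 | P0:I, P1:I, P2:S(15), P3:S(15) | bus: BusRd,Flush
[19] P2: load  L5 | P0:S(5), P1:S(5), P2:S(5), P3:I | bus: BusRd

bus = BusRdX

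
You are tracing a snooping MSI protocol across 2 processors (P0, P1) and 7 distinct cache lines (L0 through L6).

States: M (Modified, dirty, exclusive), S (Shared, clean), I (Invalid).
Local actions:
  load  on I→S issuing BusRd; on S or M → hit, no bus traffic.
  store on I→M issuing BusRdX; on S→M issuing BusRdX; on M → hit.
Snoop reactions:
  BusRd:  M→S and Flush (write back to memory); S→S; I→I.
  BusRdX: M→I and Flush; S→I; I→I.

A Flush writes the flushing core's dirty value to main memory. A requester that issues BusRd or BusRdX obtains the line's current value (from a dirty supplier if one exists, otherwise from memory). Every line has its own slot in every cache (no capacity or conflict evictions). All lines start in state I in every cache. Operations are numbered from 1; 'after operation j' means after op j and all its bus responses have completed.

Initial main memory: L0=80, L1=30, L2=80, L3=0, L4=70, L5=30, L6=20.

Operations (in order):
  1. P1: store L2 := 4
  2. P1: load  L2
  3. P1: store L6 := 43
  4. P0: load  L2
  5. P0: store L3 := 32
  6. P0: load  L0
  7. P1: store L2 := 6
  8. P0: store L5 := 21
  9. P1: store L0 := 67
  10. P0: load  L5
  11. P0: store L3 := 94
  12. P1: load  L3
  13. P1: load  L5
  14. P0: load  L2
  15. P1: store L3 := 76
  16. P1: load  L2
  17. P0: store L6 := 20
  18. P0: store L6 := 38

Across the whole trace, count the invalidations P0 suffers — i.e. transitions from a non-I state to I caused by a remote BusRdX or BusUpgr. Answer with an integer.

  op1 P1: store L2 := 4 → I/M on L2; bus BusRdX; mem=80
  op2 P1: load  L2 → I/M on L2; bus (none); mem=80
  op3 P1: store L6 := 43 → I/M on L6; bus BusRdX; mem=20
  op4 P0: load  L2 → S/S on L2; bus BusRd Flush; mem=4
  op5 P0: store L3 := 32 → M/I on L3; bus BusRdX; mem=0
  op6 P0: load  L0 → S/I on L0; bus BusRd; mem=80
  op7 P1: store L2 := 6 → I/M on L2; bus BusRdX; mem=4
  op8 P0: store L5 := 21 → M/I on L5; bus BusRdX; mem=30
  op9 P1: store L0 := 67 → I/M on L0; bus BusRdX; mem=80
  op10 P0: load  L5 → M/I on L5; bus (none); mem=30
  op11 P0: store L3 := 94 → M/I on L3; bus (none); mem=0
  op12 P1: load  L3 → S/S on L3; bus BusRd Flush; mem=94
  op13 P1: load  L5 → S/S on L5; bus BusRd Flush; mem=21
  op14 P0: load  L2 → S/S on L2; bus BusRd Flush; mem=6
  op15 P1: store L3 := 76 → I/M on L3; bus BusRdX; mem=94
  op16 P1: load  L2 → S/S on L2; bus (none); mem=6
  op17 P0: store L6 := 20 → M/I on L6; bus BusRdX Flush; mem=43
  op18 P0: store L6 := 38 → M/I on L6; bus (none); mem=43

invalidations = 3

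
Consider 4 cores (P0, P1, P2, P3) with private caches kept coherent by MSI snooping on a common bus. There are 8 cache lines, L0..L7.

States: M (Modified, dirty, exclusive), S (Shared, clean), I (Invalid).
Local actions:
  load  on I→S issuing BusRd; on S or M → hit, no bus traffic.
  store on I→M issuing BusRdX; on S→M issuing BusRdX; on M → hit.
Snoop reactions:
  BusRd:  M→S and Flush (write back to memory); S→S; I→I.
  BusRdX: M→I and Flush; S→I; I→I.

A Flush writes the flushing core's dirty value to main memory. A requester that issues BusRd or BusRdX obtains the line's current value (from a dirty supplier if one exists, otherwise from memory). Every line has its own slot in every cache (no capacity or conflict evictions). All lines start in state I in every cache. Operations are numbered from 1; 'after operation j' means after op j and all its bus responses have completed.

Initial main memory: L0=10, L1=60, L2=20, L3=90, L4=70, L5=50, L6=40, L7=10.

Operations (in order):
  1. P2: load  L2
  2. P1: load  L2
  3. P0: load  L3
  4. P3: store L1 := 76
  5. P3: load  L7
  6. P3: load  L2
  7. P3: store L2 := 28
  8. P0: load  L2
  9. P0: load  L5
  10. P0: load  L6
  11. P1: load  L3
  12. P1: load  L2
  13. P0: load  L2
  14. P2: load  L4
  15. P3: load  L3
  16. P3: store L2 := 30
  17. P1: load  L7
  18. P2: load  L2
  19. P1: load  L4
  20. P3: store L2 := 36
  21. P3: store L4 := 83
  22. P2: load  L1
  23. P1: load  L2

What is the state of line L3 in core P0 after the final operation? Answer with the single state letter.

1. P2: load  L2  bus=[BusRd]  L2: P0=I P1=I P2=S P3=I  mem[L2]=20
2. P1: load  L2  bus=[BusRd]  L2: P0=I P1=S P2=S P3=I  mem[L2]=20
3. P0: load  L3  bus=[BusRd]  L3: P0=S P1=I P2=I P3=I  mem[L3]=90
4. P3: store L1 := 76  bus=[BusRdX]  L1: P0=I P1=I P2=I P3=M  mem[L1]=60
5. P3: load  L7  bus=[BusRd]  L7: P0=I P1=I P2=I P3=S  mem[L7]=10
6. P3: load  L2  bus=[BusRd]  L2: P0=I P1=S P2=S P3=S  mem[L2]=20
7. P3: store L2 := 28  bus=[BusRdX]  L2: P0=I P1=I P2=I P3=M  mem[L2]=20
8. P0: load  L2  bus=[BusRd,Flush]  L2: P0=S P1=I P2=I P3=S  mem[L2]=28
9. P0: load  L5  bus=[BusRd]  L5: P0=S P1=I P2=I P3=I  mem[L5]=50
10. P0: load  L6  bus=[BusRd]  L6: P0=S P1=I P2=I P3=I  mem[L6]=40
11. P1: load  L3  bus=[BusRd]  L3: P0=S P1=S P2=I P3=I  mem[L3]=90
12. P1: load  L2  bus=[BusRd]  L2: P0=S P1=S P2=I P3=S  mem[L2]=28
13. P0: load  L2  bus=[-]  L2: P0=S P1=S P2=I P3=S  mem[L2]=28
14. P2: load  L4  bus=[BusRd]  L4: P0=I P1=I P2=S P3=I  mem[L4]=70
15. P3: load  L3  bus=[BusRd]  L3: P0=S P1=S P2=I P3=S  mem[L3]=90
16. P3: store L2 := 30  bus=[BusRdX]  L2: P0=I P1=I P2=I P3=M  mem[L2]=28
17. P1: load  L7  bus=[BusRd]  L7: P0=I P1=S P2=I P3=S  mem[L7]=10
18. P2: load  L2  bus=[BusRd,Flush]  L2: P0=I P1=I P2=S P3=S  mem[L2]=30
19. P1: load  L4  bus=[BusRd]  L4: P0=I P1=S P2=S P3=I  mem[L4]=70
20. P3: store L2 := 36  bus=[BusRdX]  L2: P0=I P1=I P2=I P3=M  mem[L2]=30
21. P3: store L4 := 83  bus=[BusRdX]  L4: P0=I P1=I P2=I P3=M  mem[L4]=70
22. P2: load  L1  bus=[BusRd,Flush]  L1: P0=I P1=I P2=S P3=S  mem[L1]=76
23. P1: load  L2  bus=[BusRd,Flush]  L2: P0=I P1=S P2=I P3=S  mem[L2]=36

state = S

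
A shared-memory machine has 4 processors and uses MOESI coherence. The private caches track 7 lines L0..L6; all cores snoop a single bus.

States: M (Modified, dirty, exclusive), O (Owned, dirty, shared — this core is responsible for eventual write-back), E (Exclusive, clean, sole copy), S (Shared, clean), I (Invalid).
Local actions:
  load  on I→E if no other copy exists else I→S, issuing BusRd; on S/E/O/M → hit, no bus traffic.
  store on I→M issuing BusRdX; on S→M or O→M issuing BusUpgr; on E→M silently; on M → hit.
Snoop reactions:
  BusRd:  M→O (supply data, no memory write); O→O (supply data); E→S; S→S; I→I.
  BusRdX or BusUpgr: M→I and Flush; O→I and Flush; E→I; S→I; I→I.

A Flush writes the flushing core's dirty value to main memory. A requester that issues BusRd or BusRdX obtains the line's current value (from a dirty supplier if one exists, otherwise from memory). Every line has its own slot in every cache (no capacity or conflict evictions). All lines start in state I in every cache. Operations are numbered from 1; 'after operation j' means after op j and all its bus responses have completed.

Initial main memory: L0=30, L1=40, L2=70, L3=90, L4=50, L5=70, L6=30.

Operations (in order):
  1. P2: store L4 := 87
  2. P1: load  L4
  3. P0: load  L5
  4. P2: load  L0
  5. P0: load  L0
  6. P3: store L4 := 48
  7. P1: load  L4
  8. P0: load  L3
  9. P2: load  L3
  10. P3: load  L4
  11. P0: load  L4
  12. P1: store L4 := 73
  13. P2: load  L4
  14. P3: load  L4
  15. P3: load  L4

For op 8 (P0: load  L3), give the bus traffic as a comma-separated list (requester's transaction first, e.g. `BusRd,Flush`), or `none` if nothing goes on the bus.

bus = BusRd

  op1 P2: store L4 := 87 → I/I/M/I on L4; bus BusRdX; mem=50
  op2 P1: load  L4 → I/S/O/I on L4; bus BusRd; mem=50
  op3 P0: load  L5 → E/I/I/I on L5; bus BusRd; mem=70
  op4 P2: load  L0 → I/I/E/I on L0; bus BusRd; mem=30
  op5 P0: load  L0 → S/I/S/I on L0; bus BusRd; mem=30
  op6 P3: store L4 := 48 → I/I/I/M on L4; bus BusRdX Flush; mem=87
  op7 P1: load  L4 → I/S/I/O on L4; bus BusRd; mem=87
  op8 P0: load  L3 → E/I/I/I on L3; bus BusRd; mem=90
  op9 P2: load  L3 → S/I/S/I on L3; bus BusRd; mem=90
  op10 P3: load  L4 → I/S/I/O on L4; bus (none); mem=87
  op11 P0: load  L4 → S/S/I/O on L4; bus BusRd; mem=87
  op12 P1: store L4 := 73 → I/M/I/I on L4; bus BusUpgr Flush; mem=48
  op13 P2: load  L4 → I/O/S/I on L4; bus BusRd; mem=48
  op14 P3: load  L4 → I/O/S/S on L4; bus BusRd; mem=48
  op15 P3: load  L4 → I/O/S/S on L4; bus (none); mem=48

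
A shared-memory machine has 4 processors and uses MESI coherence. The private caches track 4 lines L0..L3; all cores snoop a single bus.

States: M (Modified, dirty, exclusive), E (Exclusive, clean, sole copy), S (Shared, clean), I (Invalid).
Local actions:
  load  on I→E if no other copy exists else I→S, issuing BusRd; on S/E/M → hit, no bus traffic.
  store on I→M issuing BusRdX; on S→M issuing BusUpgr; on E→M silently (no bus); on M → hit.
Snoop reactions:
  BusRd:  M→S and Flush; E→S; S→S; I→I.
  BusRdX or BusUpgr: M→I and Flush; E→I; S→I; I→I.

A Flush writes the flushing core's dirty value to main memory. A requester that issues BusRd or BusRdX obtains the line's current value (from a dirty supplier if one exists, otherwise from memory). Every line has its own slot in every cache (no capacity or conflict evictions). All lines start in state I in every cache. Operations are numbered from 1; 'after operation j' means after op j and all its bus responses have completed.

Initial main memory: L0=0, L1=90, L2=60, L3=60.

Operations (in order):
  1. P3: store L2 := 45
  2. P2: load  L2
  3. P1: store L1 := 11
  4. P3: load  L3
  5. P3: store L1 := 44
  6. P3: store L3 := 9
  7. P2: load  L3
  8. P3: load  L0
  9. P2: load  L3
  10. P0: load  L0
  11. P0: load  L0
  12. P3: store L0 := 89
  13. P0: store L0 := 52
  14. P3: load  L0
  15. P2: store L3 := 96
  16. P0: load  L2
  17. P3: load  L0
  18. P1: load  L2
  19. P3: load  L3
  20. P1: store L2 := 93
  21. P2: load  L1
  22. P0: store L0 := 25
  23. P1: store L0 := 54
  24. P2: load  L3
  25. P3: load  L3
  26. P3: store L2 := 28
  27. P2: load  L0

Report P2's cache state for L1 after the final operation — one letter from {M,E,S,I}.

[1] P3: store L2 := 45 | P0:I, P1:I, P2:I, P3:M(45) | bus: BusRdX
[2] P2: load  L2 | P0:I, P1:I, P2:S(45), P3:S(45) | bus: BusRd,Flush
[3] P1: store L1 := 11 | P0:I, P1:M(11), P2:I, P3:I | bus: BusRdX
[4] P3: load  L3 | P0:I, P1:I, P2:I, P3:E(60) | bus: BusRd
[5] P3: store L1 := 44 | P0:I, P1:I, P2:I, P3:M(44) | bus: BusRdX,Flush
[6] P3: store L3 := 9 | P0:I, P1:I, P2:I, P3:M(9) | bus: none
[7] P2: load  L3 | P0:I, P1:I, P2:S(9), P3:S(9) | bus: BusRd,Flush
[8] P3: load  L0 | P0:I, P1:I, P2:I, P3:E(0) | bus: BusRd
[9] P2: load  L3 | P0:I, P1:I, P2:S(9), P3:S(9) | bus: none
[10] P0: load  L0 | P0:S(0), P1:I, P2:I, P3:S(0) | bus: BusRd
[11] P0: load  L0 | P0:S(0), P1:I, P2:I, P3:S(0) | bus: none
[12] P3: store L0 := 89 | P0:I, P1:I, P2:I, P3:M(89) | bus: BusUpgr
[13] P0: store L0 := 52 | P0:M(52), P1:I, P2:I, P3:I | bus: BusRdX,Flush
[14] P3: load  L0 | P0:S(52), P1:I, P2:I, P3:S(52) | bus: BusRd,Flush
[15] P2: store L3 := 96 | P0:I, P1:I, P2:M(96), P3:I | bus: BusUpgr
[16] P0: load  L2 | P0:S(45), P1:I, P2:S(45), P3:S(45) | bus: BusRd
[17] P3: load  L0 | P0:S(52), P1:I, P2:I, P3:S(52) | bus: none
[18] P1: load  L2 | P0:S(45), P1:S(45), P2:S(45), P3:S(45) | bus: BusRd
[19] P3: load  L3 | P0:I, P1:I, P2:S(96), P3:S(96) | bus: BusRd,Flush
[20] P1: store L2 := 93 | P0:I, P1:M(93), P2:I, P3:I | bus: BusUpgr
[21] P2: load  L1 | P0:I, P1:I, P2:S(44), P3:S(44) | bus: BusRd,Flush
[22] P0: store L0 := 25 | P0:M(25), P1:I, P2:I, P3:I | bus: BusUpgr
[23] P1: store L0 := 54 | P0:I, P1:M(54), P2:I, P3:I | bus: BusRdX,Flush
[24] P2: load  L3 | P0:I, P1:I, P2:S(96), P3:S(96) | bus: none
[25] P3: load  L3 | P0:I, P1:I, P2:S(96), P3:S(96) | bus: none
[26] P3: store L2 := 28 | P0:I, P1:I, P2:I, P3:M(28) | bus: BusRdX,Flush
[27] P2: load  L0 | P0:I, P1:S(54), P2:S(54), P3:I | bus: BusRd,Flush

state = S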